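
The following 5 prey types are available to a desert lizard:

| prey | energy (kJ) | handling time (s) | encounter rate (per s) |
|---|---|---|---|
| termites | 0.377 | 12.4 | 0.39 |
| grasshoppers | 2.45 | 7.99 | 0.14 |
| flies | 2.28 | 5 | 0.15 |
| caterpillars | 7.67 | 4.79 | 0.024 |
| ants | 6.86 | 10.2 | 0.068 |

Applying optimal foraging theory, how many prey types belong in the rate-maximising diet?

Profitabilities (E/h, kJ/s): caterpillars 1.6, ants 0.673, flies 0.456, grasshoppers 0.307, termites 0.0304. Add prey in this order while the next type's profitability exceeds the intake rate on those already taken.
Rate on top 1: 0.1651. ants: 0.673 > 0.1651 → include.
Rate on top 2: 0.3597. flies: 0.456 > 0.3597 → include.
Rate on top 3: 0.3879. grasshoppers: 0.307 < 0.3879 → exclude; stop.
Optimal diet: caterpillars, ants, flies — 3 of 5 types.

3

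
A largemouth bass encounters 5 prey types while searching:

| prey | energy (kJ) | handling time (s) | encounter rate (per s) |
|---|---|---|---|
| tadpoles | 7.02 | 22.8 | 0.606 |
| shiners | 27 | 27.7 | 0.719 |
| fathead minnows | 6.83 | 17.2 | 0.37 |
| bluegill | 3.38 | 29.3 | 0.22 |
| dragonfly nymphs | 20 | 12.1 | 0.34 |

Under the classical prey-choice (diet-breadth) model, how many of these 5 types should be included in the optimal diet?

Rank by E/h (kJ/s): dragonfly nymphs 1.65, shiners 0.975, fathead minnows 0.397, tadpoles 0.308, bluegill 0.115. Include each in turn until the next type's E/h falls below the running intake rate.
Rate on top 1: 1.33. shiners: 0.975 < 1.33 → exclude; stop.
Optimal diet: dragonfly nymphs — 1 of 5 types.

1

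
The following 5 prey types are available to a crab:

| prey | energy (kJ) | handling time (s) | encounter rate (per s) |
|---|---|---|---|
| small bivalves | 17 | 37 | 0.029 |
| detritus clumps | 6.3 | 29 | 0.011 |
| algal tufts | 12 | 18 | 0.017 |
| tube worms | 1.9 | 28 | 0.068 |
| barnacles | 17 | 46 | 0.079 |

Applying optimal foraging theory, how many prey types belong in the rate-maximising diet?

Profitabilities (E/h, kJ/s): algal tufts 0.667, small bivalves 0.459, barnacles 0.37, detritus clumps 0.217, tube worms 0.0679. Add prey in this order while the next type's profitability exceeds the intake rate on those already taken.
Rate on top 1: 0.1562. small bivalves: 0.459 > 0.1562 → include.
Rate on top 2: 0.293. barnacles: 0.37 > 0.293 → include.
Rate on top 3: 0.3393. detritus clumps: 0.217 < 0.3393 → exclude; stop.
Optimal diet: algal tufts, small bivalves, barnacles — 3 of 5 types.

3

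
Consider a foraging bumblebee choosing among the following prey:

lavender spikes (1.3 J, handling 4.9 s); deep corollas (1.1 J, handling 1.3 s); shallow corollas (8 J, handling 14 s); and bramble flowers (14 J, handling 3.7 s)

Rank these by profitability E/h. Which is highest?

Profitability E/h (J/s): lavender spikes = 1.3/4.9 = 0.265, deep corollas = 1.1/1.3 = 0.846, shallow corollas = 8/14 = 0.571, bramble flowers = 14/3.7 = 3.78.
Ranked: bramble flowers > deep corollas > shallow corollas > lavender spikes.

bramble flowers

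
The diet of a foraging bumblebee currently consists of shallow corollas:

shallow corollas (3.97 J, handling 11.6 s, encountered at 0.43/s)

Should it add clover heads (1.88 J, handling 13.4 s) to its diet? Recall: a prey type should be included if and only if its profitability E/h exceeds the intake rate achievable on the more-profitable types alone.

Intake rate on the current diet: R = (0.43×3.97) / (1 + 0.43×11.6) = 1.707/5.988 = 0.2851 J/s.
Profitability of clover heads: 1.88/13.4 = 0.1403 J/s.
Since 0.1403 < R, time spent handling clover heads is better spent searching.

No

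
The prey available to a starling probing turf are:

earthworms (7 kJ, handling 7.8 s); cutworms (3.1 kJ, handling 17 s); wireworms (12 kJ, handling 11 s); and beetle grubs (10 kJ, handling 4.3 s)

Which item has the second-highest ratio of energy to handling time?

wireworms

In descending order of E/h:
beetle grubs: 10/4.3 = 2.33 kJ/s
wireworms: 12/11 = 1.09 kJ/s
earthworms: 7/7.8 = 0.897 kJ/s
cutworms: 3.1/17 = 0.182 kJ/s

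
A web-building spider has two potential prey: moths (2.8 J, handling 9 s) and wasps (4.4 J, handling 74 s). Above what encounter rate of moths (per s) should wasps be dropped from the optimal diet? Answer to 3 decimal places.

The zero-one rule: include wasps iff E₂/h₂ > λE₁/(1+λh₁). Equality gives the switch point.
λE₁h₂ = E₂ + λE₂h₁ ⇒ λ = E₂/(E₁h₂ − E₂h₁) = 4.4/(207.2 − 39.6) = 0.02625 per s.

0.026 per s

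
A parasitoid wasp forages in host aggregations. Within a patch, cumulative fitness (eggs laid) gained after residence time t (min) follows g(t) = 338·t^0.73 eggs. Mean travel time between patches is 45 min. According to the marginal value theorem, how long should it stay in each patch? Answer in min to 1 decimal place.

121.7 min

By the marginal value theorem, leave when the instantaneous gain rate g'(t) equals the habitat-wide average g(t)/(T + t).
g'(t) = 0.73·338·t^-0.27. Setting 0.73·338·t^-0.27 = 338·t^0.73/(45+t) gives 0.73(45+t) = t, so 0.27·t = 0.73×45.
t* = 0.73×45/0.27 = 121.7 min.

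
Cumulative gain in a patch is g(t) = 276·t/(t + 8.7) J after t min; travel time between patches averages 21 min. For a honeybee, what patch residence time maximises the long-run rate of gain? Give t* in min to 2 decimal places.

13.52 min

Optimal t* satisfies g'(t*) = g(t*)/(T + t*).
g'(t) = 276·8.7/(t + 8.7)². Setting 276·8.7/(t+8.7)² = 276t/[(t+8.7)(21+t)] gives 8.7(21+t) = t(t+8.7), so t² = 8.7×21 = 182.7.
t* = √182.7 = 13.52 min.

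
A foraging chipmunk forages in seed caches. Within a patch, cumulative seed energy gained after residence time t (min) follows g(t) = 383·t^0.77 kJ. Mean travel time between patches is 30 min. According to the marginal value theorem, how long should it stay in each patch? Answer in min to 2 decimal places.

Optimal t* satisfies g'(t*) = g(t*)/(T + t*).
g'(t) = 0.77·383·t^-0.23. Setting 0.77·383·t^-0.23 = 383·t^0.77/(30+t) gives 0.77(30+t) = t, so 0.23·t = 0.77×30.
t* = 0.77×30/0.23 = 100.4 min.

100.43 min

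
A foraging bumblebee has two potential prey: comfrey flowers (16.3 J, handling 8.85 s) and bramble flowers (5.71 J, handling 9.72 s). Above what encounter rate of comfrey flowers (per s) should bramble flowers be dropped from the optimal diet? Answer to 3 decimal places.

0.053 per s

The zero-one rule: include bramble flowers iff E₂/h₂ > λE₁/(1+λh₁). Equality gives the switch point.
λE₁h₂ = E₂ + λE₂h₁ ⇒ λ = E₂/(E₁h₂ − E₂h₁) = 5.71/(158.4 − 50.53) = 0.05292 per s.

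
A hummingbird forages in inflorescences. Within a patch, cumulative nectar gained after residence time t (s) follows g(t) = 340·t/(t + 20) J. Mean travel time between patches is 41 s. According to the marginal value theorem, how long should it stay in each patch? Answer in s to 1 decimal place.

Optimal t* satisfies g'(t*) = g(t*)/(T + t*).
g'(t) = 340·20/(t + 20)². Setting 340·20/(t+20)² = 340t/[(t+20)(41+t)] gives 20(41+t) = t(t+20), so t² = 20×41 = 820.
t* = √820 = 28.64 s.

28.6 s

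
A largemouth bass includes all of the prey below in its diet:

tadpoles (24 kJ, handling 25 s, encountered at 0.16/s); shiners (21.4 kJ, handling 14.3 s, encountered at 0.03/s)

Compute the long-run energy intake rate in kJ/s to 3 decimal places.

R = Σλ_iE_i / (1 + Σλ_ih_i)
Numerator: 0.16×24 + 0.03×21.4 = 4.482
Denominator: 1 + 0.16×25 + 0.03×14.3 = 5.429
R = 4.482/5.429 = 0.8256 kJ/s

0.826 kJ/s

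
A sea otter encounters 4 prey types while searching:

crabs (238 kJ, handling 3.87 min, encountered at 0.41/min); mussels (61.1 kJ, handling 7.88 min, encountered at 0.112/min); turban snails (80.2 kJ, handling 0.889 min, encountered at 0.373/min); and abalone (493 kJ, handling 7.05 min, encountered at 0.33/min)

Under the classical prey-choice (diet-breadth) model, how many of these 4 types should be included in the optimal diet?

3

Profitabilities (E/h, kJ/min): turban snails 90.2, abalone 69.9, crabs 61.5, mussels 7.75. Add prey in this order while the next type's profitability exceeds the intake rate on those already taken.
Rate on top 1: 22.47. abalone: 69.9 > 22.47 → include.
Rate on top 2: 52.65. crabs: 61.5 > 52.65 → include.
Rate on top 3: 55.33. mussels: 7.75 < 55.33 → exclude; stop.
Optimal diet: turban snails, abalone, crabs — 3 of 4 types.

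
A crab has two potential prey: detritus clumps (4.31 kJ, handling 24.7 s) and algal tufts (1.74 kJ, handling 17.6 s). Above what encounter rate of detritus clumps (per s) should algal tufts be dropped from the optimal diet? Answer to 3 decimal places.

0.053 per s

Drop algal tufts once their profitability E₂/h₂ falls below the rate achievable on detritus clumps alone: E₂/h₂ = λE₁/(1 + λh₁).
Solve for λ: λE₁h₂ = E₂(1 + λh₁) → λ(E₁h₂ − E₂h₁) = E₂ → λ = E₂/(E₁h₂ − E₂h₁).
λ = 1.74/(4.31×17.6 − 1.74×24.7) = 1.74/32.88 = 0.05292 per s.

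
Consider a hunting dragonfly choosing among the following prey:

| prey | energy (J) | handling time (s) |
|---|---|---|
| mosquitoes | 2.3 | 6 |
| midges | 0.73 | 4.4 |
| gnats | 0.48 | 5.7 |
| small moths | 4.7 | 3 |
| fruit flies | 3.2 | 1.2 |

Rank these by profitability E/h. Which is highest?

Profitability E/h (J/s): mosquitoes = 2.3/6 = 0.383, midges = 0.73/4.4 = 0.166, gnats = 0.48/5.7 = 0.0842, small moths = 4.7/3 = 1.57, fruit flies = 3.2/1.2 = 2.67.
Ranked: fruit flies > small moths > mosquitoes > midges > gnats.

fruit flies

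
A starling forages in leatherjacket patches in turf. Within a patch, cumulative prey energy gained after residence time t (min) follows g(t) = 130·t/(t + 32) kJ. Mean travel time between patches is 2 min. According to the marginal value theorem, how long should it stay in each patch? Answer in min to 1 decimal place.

Maximise g(t)/(T+t): set derivative to zero → g'(t)(T+t) = g(t).
g'(t) = 130·32/(t + 32)². Setting 130·32/(t+32)² = 130t/[(t+32)(2+t)] gives 32(2+t) = t(t+32), so t² = 32×2 = 64.
t* = √64 = 8 min.

8.0 min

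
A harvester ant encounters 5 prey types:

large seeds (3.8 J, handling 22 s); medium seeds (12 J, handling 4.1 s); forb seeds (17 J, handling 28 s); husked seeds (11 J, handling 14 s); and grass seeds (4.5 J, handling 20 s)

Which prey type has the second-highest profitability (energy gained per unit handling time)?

husked seeds

Profitability E/h (J/s): large seeds = 3.8/22 = 0.173, medium seeds = 12/4.1 = 2.93, forb seeds = 17/28 = 0.607, husked seeds = 11/14 = 0.786, grass seeds = 4.5/20 = 0.225.
Ranked: medium seeds > husked seeds > forb seeds > grass seeds > large seeds.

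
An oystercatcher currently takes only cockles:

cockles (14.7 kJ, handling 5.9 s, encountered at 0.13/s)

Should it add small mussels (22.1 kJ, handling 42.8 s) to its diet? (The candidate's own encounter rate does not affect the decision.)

No

Current rate: (0.13×14.7)/(1 + 0.13×5.9) = 1.081 kJ/s.
small mussels: E/h = 22.1/42.8 = 0.5164 kJ/s.
Since 0.5164 < R, time spent handling small mussels is better spent searching.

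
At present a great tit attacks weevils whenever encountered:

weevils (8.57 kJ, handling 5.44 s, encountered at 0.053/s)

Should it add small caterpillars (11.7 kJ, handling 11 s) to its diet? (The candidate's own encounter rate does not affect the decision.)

Yes

Current rate: (0.053×8.57)/(1 + 0.053×5.44) = 0.3526 kJ/s.
small caterpillars: E/h = 11.7/11 = 1.064 kJ/s.
1.064 > 0.3526, so adding small caterpillars raises the average — include it.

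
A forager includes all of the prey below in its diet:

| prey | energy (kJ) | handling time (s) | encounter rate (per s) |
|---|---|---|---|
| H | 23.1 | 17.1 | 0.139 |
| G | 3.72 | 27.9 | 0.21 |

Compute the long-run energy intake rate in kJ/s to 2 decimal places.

0.43 kJ/s

R = (0.139×23.1 + 0.21×3.72) / (1 + 0.139×17.1 + 0.21×27.9) = 3.992/9.236 = 0.4322 kJ/s.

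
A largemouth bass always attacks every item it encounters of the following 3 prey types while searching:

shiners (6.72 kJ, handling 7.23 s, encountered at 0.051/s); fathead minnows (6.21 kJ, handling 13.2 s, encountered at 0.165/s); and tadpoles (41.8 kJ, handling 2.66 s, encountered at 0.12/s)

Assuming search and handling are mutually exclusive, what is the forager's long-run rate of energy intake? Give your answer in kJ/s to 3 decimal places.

R = (0.051×6.72 + 0.165×6.21 + 0.12×41.8) / (1 + 0.051×7.23 + 0.165×13.2 + 0.12×2.66) = 6.383/3.866 = 1.651 kJ/s.

1.651 kJ/s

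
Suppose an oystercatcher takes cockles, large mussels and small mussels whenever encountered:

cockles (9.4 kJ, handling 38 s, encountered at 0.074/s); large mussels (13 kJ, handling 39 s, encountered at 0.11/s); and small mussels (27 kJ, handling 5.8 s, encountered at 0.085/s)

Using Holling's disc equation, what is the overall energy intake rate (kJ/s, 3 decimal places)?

0.514 kJ/s

R = Σλ_iE_i / (1 + Σλ_ih_i)
Numerator: 0.074×9.4 + 0.11×13 + 0.085×27 = 4.421
Denominator: 1 + 0.074×38 + 0.11×39 + 0.085×5.8 = 8.595
R = 4.421/8.595 = 0.5143 kJ/s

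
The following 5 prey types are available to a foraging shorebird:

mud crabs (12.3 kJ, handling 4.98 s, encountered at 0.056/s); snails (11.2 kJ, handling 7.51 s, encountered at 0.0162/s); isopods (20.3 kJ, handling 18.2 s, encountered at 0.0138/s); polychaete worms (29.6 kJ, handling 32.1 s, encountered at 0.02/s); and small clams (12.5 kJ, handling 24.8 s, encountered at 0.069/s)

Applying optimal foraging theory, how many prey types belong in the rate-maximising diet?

Profitabilities (E/h, kJ/s): mud crabs 2.47, snails 1.49, isopods 1.12, polychaete worms 0.922, small clams 0.504. Add prey in this order while the next type's profitability exceeds the intake rate on those already taken.
Rate on top 1: 0.5386. snails: 1.49 > 0.5386 → include.
Rate on top 2: 0.6214. isopods: 1.12 > 0.6214 → include.
Rate on top 3: 0.6965. polychaete worms: 0.922 > 0.6965 → include.
Rate on top 4: 0.7596. small clams: 0.504 < 0.7596 → exclude; stop.
Optimal diet: mud crabs, snails, isopods, polychaete worms — 4 of 5 types.

4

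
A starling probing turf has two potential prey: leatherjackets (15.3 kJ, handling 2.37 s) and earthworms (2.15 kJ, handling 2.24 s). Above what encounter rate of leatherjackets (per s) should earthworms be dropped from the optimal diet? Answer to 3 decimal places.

0.074 per s

At the threshold, the rate on leatherjackets alone equals the profitability of earthworms: λ·15.3/(1 + λ·2.37) = 2.15/2.24 = 0.9598.
Rearranging, λ(15.3 − 0.9598×2.37) = 0.9598, so λ = 0.9598/13.03 = 0.07369 per s.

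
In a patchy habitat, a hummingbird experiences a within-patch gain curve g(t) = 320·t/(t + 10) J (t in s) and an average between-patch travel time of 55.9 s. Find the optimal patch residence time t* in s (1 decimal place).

23.6 s

Maximise g(t)/(T+t): set derivative to zero → g'(t)(T+t) = g(t).
g'(t) = 320·10/(t + 10)². Setting 320·10/(t+10)² = 320t/[(t+10)(55.9+t)] gives 10(55.9+t) = t(t+10), so t² = 10×55.9 = 559.
t* = √559 = 23.64 s.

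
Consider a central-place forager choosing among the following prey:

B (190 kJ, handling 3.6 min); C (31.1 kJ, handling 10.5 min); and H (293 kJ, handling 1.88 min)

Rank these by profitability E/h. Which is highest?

Profitability E/h (kJ/min): B = 190/3.6 = 52.8, C = 31.1/10.5 = 2.96, H = 293/1.88 = 156.
Ranked: H > B > C.

H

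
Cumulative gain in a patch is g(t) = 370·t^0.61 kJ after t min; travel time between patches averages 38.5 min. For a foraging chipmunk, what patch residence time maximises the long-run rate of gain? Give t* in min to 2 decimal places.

60.22 min

By the marginal value theorem, leave when the instantaneous gain rate g'(t) equals the habitat-wide average g(t)/(T + t).
g'(t) = 0.61·370·t^-0.39. Setting 0.61·370·t^-0.39 = 370·t^0.61/(38.5+t) gives 0.61(38.5+t) = t, so 0.39·t = 0.61×38.5.
t* = 0.61×38.5/0.39 = 60.22 min.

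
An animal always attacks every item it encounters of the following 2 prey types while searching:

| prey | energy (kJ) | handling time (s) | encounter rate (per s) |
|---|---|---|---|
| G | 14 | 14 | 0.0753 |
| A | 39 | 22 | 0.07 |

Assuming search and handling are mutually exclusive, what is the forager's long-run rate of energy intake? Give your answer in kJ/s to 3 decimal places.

Energy encountered per unit search time: 0.0753×14 + 0.07×39 = 3.784 kJ/s.
Handling time per unit search time: 0.0753×14 + 0.07×22 = 2.594.
Rate = 3.784/(1 + 2.594) = 1.053 kJ/s.

1.053 kJ/s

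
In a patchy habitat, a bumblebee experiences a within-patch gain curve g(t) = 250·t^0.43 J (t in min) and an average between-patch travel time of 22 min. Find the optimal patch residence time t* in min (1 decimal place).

16.6 min

Optimal t* satisfies g'(t*) = g(t*)/(T + t*).
g'(t) = 0.43·250·t^-0.57. Setting 0.43·250·t^-0.57 = 250·t^0.43/(22+t) gives 0.43(22+t) = t, so 0.57·t = 0.43×22.
t* = 0.43×22/0.57 = 16.6 min.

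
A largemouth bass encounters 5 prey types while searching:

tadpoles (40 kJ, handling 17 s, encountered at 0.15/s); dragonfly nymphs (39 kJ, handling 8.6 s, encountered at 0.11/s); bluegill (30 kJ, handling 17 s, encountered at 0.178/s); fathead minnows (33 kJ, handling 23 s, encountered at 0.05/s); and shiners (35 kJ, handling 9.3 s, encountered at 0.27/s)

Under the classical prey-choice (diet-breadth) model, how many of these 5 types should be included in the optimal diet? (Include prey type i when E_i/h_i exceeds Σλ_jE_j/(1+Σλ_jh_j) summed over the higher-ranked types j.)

Rank by E/h (kJ/s): dragonfly nymphs 4.53, shiners 3.76, tadpoles 2.35, bluegill 1.76, fathead minnows 1.43. Include each in turn until the next type's E/h falls below the running intake rate.
Rate on top 1: 2.205. shiners: 3.76 > 2.205 → include.
Rate on top 2: 3.083. tadpoles: 2.35 < 3.083 → exclude; stop.
Optimal diet: dragonfly nymphs, shiners — 2 of 5 types.

2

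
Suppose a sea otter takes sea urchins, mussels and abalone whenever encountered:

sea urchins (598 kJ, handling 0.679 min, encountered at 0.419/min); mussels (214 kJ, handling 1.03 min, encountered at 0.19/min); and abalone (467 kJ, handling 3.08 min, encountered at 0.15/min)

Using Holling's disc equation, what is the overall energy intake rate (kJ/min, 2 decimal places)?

186.01 kJ/min

Energy encountered per unit search time: 0.419×598 + 0.19×214 + 0.15×467 = 361.3 kJ/min.
Handling time per unit search time: 0.419×0.679 + 0.19×1.03 + 0.15×3.08 = 0.9422.
Rate = 361.3/(1 + 0.9422) = 186 kJ/min.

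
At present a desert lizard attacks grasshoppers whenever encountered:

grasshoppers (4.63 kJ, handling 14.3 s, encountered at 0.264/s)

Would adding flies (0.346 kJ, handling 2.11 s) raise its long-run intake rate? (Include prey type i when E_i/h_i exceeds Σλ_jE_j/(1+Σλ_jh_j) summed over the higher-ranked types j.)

No

On grasshoppers alone, R = ΣλE/(1+Σλh) = 1.222/4.775 = 0.256 kJ/s.
Profitability of flies: 0.346/2.11 = 0.164 kJ/s.
0.164 < 0.256, so adding flies would lower the average — exclude it.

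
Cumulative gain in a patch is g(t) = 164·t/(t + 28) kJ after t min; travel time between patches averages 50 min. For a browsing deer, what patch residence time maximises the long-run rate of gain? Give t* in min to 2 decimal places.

Maximise g(t)/(T+t): set derivative to zero → g'(t)(T+t) = g(t).
g'(t) = 164·28/(t + 28)². Setting 164·28/(t+28)² = 164t/[(t+28)(50+t)] gives 28(50+t) = t(t+28), so t² = 28×50 = 1400.
t* = √1400 = 37.42 min.

37.42 min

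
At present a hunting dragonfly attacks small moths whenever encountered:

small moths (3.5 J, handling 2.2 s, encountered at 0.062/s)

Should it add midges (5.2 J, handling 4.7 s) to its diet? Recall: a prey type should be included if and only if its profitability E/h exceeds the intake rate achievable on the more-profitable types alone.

On small moths alone, R = ΣλE/(1+Σλh) = 0.217/1.136 = 0.191 J/s.
Profitability of midges: 5.2/4.7 = 1.106 J/s.
1.106 > 0.191, so adding midges raises the average — include it.

Yes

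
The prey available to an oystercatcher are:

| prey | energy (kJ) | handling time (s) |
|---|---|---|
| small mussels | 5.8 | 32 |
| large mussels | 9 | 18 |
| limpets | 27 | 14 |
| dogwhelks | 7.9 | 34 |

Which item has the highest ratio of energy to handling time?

Profitability E/h (kJ/s): small mussels = 5.8/32 = 0.181, large mussels = 9/18 = 0.5, limpets = 27/14 = 1.93, dogwhelks = 7.9/34 = 0.232.
Ranked: limpets > large mussels > dogwhelks > small mussels.

limpets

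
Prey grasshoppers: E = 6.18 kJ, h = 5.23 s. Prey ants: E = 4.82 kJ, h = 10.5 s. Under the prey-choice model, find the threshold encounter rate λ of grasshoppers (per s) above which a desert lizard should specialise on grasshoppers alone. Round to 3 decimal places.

0.121 per s

The zero-one rule: include ants iff E₂/h₂ > λE₁/(1+λh₁). Equality gives the switch point.
λE₁h₂ = E₂ + λE₂h₁ ⇒ λ = E₂/(E₁h₂ − E₂h₁) = 4.82/(64.89 − 25.21) = 0.1215 per s.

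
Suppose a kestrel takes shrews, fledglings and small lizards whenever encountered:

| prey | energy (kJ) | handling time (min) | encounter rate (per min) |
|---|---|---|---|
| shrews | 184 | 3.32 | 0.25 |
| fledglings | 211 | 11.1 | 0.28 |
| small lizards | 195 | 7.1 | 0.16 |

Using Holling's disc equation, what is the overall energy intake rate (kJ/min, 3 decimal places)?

R = (0.25×184 + 0.28×211 + 0.16×195) / (1 + 0.25×3.32 + 0.28×11.1 + 0.16×7.1) = 136.3/6.074 = 22.44 kJ/min.

22.437 kJ/min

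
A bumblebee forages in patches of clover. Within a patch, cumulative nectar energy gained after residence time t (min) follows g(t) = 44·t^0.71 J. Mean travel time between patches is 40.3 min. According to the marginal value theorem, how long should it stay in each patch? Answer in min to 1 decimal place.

Optimal t* satisfies g'(t*) = g(t*)/(T + t*).
g'(t) = 0.71·44·t^-0.29. Setting 0.71·44·t^-0.29 = 44·t^0.71/(40.3+t) gives 0.71(40.3+t) = t, so 0.29·t = 0.71×40.3.
t* = 0.71×40.3/0.29 = 98.67 min.

98.7 min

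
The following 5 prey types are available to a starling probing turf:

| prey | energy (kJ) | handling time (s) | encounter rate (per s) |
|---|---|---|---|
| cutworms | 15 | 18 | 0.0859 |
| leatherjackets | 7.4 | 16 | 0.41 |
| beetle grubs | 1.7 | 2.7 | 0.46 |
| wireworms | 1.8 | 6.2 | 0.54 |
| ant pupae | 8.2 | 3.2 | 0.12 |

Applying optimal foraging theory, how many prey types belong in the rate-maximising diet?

E/h in descending order: ant pupae 2.56, cutworms 0.833, beetle grubs 0.63, leatherjackets 0.463, wireworms 0.29 kJ/s. The optimal diet is the largest prefix of this list for which every included type satisfies E_i/h_i > R on the types above it.
Rate on top 1: 0.711. cutworms: 0.833 > 0.711 → include.
Rate on top 2: 0.7755. beetle grubs: 0.63 < 0.7755 → exclude; stop.
Optimal diet: ant pupae, cutworms — 2 of 5 types.

2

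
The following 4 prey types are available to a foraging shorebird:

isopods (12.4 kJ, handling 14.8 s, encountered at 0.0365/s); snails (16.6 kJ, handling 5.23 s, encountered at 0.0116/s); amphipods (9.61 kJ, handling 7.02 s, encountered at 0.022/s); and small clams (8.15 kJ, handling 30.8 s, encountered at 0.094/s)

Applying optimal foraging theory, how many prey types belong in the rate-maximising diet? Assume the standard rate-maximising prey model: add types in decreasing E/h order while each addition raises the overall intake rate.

Rank by E/h (kJ/s): snails 3.17, amphipods 1.37, isopods 0.838, small clams 0.265. Include each in turn until the next type's E/h falls below the running intake rate.
Rate on top 1: 0.1815. amphipods: 1.37 > 0.1815 → include.
Rate on top 2: 0.3325. isopods: 0.838 > 0.3325 → include.
Rate on top 3: 0.488. small clams: 0.265 < 0.488 → exclude; stop.
Optimal diet: snails, amphipods, isopods — 3 of 4 types.

3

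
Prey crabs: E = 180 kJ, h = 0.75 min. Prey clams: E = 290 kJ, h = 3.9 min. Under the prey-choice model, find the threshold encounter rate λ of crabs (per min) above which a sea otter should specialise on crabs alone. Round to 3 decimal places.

At the threshold, the rate on crabs alone equals the profitability of clams: λ·180/(1 + λ·0.75) = 290/3.9 = 74.36.
Rearranging, λ(180 − 74.36×0.75) = 74.36, so λ = 74.36/124.2 = 0.5986 per min.

0.599 per min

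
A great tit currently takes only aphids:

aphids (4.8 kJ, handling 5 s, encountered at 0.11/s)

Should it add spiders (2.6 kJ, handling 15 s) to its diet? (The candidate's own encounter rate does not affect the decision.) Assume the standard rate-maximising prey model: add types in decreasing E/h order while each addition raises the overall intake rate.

No

Current rate: (0.11×4.8)/(1 + 0.11×5) = 0.3406 kJ/s.
spiders: E/h = 2.6/15 = 0.1733 kJ/s.
Since 0.1733 < R, time spent handling spiders is better spent searching.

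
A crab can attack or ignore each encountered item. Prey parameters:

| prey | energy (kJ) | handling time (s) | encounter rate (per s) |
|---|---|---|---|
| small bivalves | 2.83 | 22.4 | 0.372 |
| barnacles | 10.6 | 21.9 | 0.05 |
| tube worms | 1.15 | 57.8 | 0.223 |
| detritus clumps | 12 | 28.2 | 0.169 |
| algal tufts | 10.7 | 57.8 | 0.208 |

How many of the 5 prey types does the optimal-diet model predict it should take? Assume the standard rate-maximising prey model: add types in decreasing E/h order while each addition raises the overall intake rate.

Profitabilities (E/h, kJ/s): barnacles 0.484, detritus clumps 0.426, algal tufts 0.185, small bivalves 0.126, tube worms 0.0199. Add prey in this order while the next type's profitability exceeds the intake rate on those already taken.
Rate on top 1: 0.253. detritus clumps: 0.426 > 0.253 → include.
Rate on top 2: 0.3728. algal tufts: 0.185 < 0.3728 → exclude; stop.
Optimal diet: barnacles, detritus clumps — 2 of 5 types.

2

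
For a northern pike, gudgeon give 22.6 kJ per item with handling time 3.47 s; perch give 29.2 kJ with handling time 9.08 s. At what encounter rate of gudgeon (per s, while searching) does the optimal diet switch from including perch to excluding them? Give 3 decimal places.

The zero-one rule: include perch iff E₂/h₂ > λE₁/(1+λh₁). Equality gives the switch point.
λE₁h₂ = E₂ + λE₂h₁ ⇒ λ = E₂/(E₁h₂ − E₂h₁) = 29.2/(205.2 − 101.3) = 0.2811 per s.

0.281 per s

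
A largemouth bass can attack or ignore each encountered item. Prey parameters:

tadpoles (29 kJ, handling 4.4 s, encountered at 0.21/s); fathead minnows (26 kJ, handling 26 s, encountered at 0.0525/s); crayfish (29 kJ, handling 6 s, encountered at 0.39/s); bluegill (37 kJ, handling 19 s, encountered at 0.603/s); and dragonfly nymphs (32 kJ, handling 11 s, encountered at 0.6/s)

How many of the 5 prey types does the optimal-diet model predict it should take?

Profitabilities (E/h, kJ/s): tadpoles 6.59, crayfish 4.83, dragonfly nymphs 2.91, bluegill 1.95, fathead minnows 1. Add prey in this order while the next type's profitability exceeds the intake rate on those already taken.
Rate on top 1: 3.165. crayfish: 4.83 > 3.165 → include.
Rate on top 2: 4.081. dragonfly nymphs: 2.91 < 4.081 → exclude; stop.
Optimal diet: tadpoles, crayfish — 2 of 5 types.

2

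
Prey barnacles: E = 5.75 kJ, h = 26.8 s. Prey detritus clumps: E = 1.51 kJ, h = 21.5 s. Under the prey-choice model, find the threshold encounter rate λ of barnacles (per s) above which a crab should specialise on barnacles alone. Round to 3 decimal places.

At the threshold, the rate on barnacles alone equals the profitability of detritus clumps: λ·5.75/(1 + λ·26.8) = 1.51/21.5 = 0.07023.
Rearranging, λ(5.75 − 0.07023×26.8) = 0.07023, so λ = 0.07023/3.868 = 0.01816 per s.

0.018 per s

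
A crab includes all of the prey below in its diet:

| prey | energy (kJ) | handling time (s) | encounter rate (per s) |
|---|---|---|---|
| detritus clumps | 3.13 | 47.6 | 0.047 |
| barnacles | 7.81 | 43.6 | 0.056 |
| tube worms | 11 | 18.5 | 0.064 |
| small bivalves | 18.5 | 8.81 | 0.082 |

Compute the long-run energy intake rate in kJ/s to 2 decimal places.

Energy encountered per unit search time: 0.047×3.13 + 0.056×7.81 + 0.064×11 + 0.082×18.5 = 2.805 kJ/s.
Handling time per unit search time: 0.047×47.6 + 0.056×43.6 + 0.064×18.5 + 0.082×8.81 = 6.585.
Rate = 2.805/(1 + 6.585) = 0.3699 kJ/s.

0.37 kJ/s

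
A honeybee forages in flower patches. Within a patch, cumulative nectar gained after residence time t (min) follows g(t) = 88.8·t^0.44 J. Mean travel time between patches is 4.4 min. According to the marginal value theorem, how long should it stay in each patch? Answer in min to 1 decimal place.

3.5 min

Optimal t* satisfies g'(t*) = g(t*)/(T + t*).
g'(t) = 0.44·88.8·t^-0.56. Setting 0.44·88.8·t^-0.56 = 88.8·t^0.44/(4.4+t) gives 0.44(4.4+t) = t, so 0.56·t = 0.44×4.4.
t* = 0.44×4.4/0.56 = 3.457 min.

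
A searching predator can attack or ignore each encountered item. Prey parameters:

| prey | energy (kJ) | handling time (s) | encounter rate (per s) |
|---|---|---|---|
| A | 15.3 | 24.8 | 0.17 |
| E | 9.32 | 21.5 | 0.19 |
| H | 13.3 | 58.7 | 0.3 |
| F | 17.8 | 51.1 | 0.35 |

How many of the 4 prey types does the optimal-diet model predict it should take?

1

Profitabilities (E/h, kJ/s): A 0.617, E 0.433, F 0.348, H 0.227. Add prey in this order while the next type's profitability exceeds the intake rate on those already taken.
Rate on top 1: 0.4987. E: 0.433 < 0.4987 → exclude; stop.
Optimal diet: A — 1 of 4 types.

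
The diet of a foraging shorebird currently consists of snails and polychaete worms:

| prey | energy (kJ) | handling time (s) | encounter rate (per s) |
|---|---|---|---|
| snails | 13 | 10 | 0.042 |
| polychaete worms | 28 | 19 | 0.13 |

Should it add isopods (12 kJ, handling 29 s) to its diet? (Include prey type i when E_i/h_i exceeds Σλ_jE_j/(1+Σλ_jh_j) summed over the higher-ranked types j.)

No

On snails and polychaete worms alone, R = ΣλE/(1+Σλh) = 4.186/3.89 = 1.076 kJ/s.
isopods: E/h = 12/29 = 0.4138 kJ/s.
0.4138 < 1.076, so adding isopods would lower the average — exclude it.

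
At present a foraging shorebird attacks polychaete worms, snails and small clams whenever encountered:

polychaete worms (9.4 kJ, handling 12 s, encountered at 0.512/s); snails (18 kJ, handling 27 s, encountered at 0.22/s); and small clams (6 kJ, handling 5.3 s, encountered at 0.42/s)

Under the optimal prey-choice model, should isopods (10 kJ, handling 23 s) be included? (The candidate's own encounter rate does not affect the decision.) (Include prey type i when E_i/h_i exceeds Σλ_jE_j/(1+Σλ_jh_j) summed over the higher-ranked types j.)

Current rate: (0.512×9.4 + 0.22×18 + 0.42×6)/(1 + 0.512×12 + 0.22×27 + 0.42×5.3) = 0.7376 kJ/s.
isopods: E/h = 10/23 = 0.4348 kJ/s.
0.4348 < 0.7376, so adding isopods would lower the average — exclude it.

No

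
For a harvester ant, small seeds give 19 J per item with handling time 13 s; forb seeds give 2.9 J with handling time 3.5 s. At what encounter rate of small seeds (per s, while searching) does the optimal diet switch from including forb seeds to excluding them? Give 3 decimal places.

The zero-one rule: include forb seeds iff E₂/h₂ > λE₁/(1+λh₁). Equality gives the switch point.
λE₁h₂ = E₂ + λE₂h₁ ⇒ λ = E₂/(E₁h₂ − E₂h₁) = 2.9/(66.5 − 37.7) = 0.1007 per s.

0.101 per s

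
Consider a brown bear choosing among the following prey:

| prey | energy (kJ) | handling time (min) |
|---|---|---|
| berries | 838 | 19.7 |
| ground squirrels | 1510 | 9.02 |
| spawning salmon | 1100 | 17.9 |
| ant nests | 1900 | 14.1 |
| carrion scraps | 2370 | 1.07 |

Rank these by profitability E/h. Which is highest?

In descending order of E/h:
carrion scraps: 2370/1.07 = 2.21e+03 kJ/min
ground squirrels: 1510/9.02 = 167 kJ/min
ant nests: 1900/14.1 = 135 kJ/min
spawning salmon: 1100/17.9 = 61.5 kJ/min
berries: 838/19.7 = 42.5 kJ/min

carrion scraps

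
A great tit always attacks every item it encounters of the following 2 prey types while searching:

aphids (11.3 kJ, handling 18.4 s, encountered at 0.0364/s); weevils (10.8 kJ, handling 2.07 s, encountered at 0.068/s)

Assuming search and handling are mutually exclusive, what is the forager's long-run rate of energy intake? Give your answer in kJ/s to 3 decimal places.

R = Σλ_iE_i / (1 + Σλ_ih_i)
Numerator: 0.0364×11.3 + 0.068×10.8 = 1.146
Denominator: 1 + 0.0364×18.4 + 0.068×2.07 = 1.811
R = 1.146/1.811 = 0.6328 kJ/s

0.633 kJ/s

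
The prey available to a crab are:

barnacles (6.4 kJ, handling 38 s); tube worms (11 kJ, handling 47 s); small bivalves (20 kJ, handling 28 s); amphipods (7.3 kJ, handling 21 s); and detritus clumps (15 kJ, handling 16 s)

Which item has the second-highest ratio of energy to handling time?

In descending order of E/h:
detritus clumps: 15/16 = 0.938 kJ/s
small bivalves: 20/28 = 0.714 kJ/s
amphipods: 7.3/21 = 0.348 kJ/s
tube worms: 11/47 = 0.234 kJ/s
barnacles: 6.4/38 = 0.168 kJ/s

small bivalves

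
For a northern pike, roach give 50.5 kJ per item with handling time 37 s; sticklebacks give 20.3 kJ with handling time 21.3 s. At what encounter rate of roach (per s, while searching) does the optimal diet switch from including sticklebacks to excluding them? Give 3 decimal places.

Drop sticklebacks once their profitability E₂/h₂ falls below the rate achievable on roach alone: E₂/h₂ = λE₁/(1 + λh₁).
Solve for λ: λE₁h₂ = E₂(1 + λh₁) → λ(E₁h₂ − E₂h₁) = E₂ → λ = E₂/(E₁h₂ − E₂h₁).
λ = 20.3/(50.5×21.3 − 20.3×37) = 20.3/324.6 = 0.06255 per s.

0.063 per s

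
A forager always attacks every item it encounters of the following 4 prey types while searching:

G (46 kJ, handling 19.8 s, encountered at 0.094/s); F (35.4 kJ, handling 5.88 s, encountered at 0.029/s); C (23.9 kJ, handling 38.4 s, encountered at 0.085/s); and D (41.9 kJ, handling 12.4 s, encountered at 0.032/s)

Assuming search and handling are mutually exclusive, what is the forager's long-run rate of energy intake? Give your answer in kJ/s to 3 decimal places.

1.303 kJ/s

Energy encountered per unit search time: 0.094×46 + 0.029×35.4 + 0.085×23.9 + 0.032×41.9 = 8.723 kJ/s.
Handling time per unit search time: 0.094×19.8 + 0.029×5.88 + 0.085×38.4 + 0.032×12.4 = 5.693.
Rate = 8.723/(1 + 5.693) = 1.303 kJ/s.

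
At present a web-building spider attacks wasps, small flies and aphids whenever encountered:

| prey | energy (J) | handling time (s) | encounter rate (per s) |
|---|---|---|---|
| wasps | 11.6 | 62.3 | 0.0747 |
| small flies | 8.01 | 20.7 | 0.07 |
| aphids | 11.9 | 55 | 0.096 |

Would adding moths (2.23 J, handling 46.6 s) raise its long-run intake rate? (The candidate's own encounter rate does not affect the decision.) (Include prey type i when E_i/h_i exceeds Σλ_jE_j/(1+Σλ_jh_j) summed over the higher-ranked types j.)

No

Intake rate on the current diet: R = (0.0747×11.6 + 0.07×8.01 + 0.096×11.9) / (1 + 0.0747×62.3 + 0.07×20.7 + 0.096×55) = 2.57/12.38 = 0.2075 J/s.
moths: E/h = 2.23/46.6 = 0.04785 J/s.
Since 0.04785 < R, time spent handling moths is better spent searching.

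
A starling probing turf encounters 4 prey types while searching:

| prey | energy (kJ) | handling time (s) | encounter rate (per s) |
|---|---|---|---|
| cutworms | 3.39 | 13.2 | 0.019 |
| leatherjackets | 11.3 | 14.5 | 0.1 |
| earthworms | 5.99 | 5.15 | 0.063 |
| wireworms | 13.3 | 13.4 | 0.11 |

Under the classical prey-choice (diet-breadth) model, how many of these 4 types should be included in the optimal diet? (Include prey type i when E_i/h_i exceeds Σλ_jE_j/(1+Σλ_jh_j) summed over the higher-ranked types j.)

Profitabilities (E/h, kJ/s): earthworms 1.16, wireworms 0.993, leatherjackets 0.779, cutworms 0.257. Add prey in this order while the next type's profitability exceeds the intake rate on those already taken.
Rate on top 1: 0.2849. wireworms: 0.993 > 0.2849 → include.
Rate on top 2: 0.6576. leatherjackets: 0.779 > 0.6576 → include.
Rate on top 3: 0.6992. cutworms: 0.257 < 0.6992 → exclude; stop.
Optimal diet: earthworms, wireworms, leatherjackets — 3 of 4 types.

3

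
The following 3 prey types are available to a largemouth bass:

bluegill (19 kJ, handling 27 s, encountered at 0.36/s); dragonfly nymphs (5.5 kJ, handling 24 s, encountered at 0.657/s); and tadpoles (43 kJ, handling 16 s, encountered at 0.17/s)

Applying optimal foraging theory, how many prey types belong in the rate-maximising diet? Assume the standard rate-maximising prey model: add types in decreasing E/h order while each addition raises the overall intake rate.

Profitabilities (E/h, kJ/s): tadpoles 2.69, bluegill 0.704, dragonfly nymphs 0.229. Add prey in this order while the next type's profitability exceeds the intake rate on those already taken.
Rate on top 1: 1.965. bluegill: 0.704 < 1.965 → exclude; stop.
Optimal diet: tadpoles — 1 of 3 types.

1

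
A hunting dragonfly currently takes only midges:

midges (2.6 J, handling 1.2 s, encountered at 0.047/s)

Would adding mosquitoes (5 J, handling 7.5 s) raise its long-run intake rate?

On midges alone, R = ΣλE/(1+Σλh) = 0.1222/1.056 = 0.1157 J/s.
mosquitoes: E/h = 5/7.5 = 0.6667 J/s.
Since 0.6667 > R, including mosquitoes increases the long-run rate.

Yes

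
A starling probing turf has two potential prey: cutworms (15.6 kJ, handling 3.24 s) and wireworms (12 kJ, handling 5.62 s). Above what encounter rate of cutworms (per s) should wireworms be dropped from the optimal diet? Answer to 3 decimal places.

At the threshold, the rate on cutworms alone equals the profitability of wireworms: λ·15.6/(1 + λ·3.24) = 12/5.62 = 2.135.
Rearranging, λ(15.6 − 2.135×3.24) = 2.135, so λ = 2.135/8.682 = 0.2459 per s.

0.246 per s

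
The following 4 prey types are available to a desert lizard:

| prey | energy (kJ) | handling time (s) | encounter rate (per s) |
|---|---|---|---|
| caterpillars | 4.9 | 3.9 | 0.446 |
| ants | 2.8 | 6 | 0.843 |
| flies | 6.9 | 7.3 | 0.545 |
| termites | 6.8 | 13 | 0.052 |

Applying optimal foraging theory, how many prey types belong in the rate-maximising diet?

Profitabilities (E/h, kJ/s): caterpillars 1.26, flies 0.945, termites 0.523, ants 0.467. Add prey in this order while the next type's profitability exceeds the intake rate on those already taken.
Rate on top 1: 0.7978. flies: 0.945 > 0.7978 → include.
Rate on top 2: 0.8851. termites: 0.523 < 0.8851 → exclude; stop.
Optimal diet: caterpillars, flies — 2 of 4 types.

2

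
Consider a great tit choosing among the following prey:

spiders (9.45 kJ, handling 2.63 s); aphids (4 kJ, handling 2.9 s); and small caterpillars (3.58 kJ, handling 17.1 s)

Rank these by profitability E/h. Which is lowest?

In descending order of E/h:
spiders: 9.45/2.63 = 3.59 kJ/s
aphids: 4/2.9 = 1.38 kJ/s
small caterpillars: 3.58/17.1 = 0.209 kJ/s

small caterpillars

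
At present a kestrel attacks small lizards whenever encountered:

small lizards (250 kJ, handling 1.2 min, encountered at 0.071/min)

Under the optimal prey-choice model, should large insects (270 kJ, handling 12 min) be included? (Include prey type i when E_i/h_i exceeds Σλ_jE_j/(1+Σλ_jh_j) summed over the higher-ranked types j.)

Yes

On small lizards alone, R = ΣλE/(1+Σλh) = 17.75/1.085 = 16.36 kJ/min.
Profitability of large insects: 270/12 = 22.5 kJ/min.
22.5 > 16.36, so adding large insects raises the average — include it.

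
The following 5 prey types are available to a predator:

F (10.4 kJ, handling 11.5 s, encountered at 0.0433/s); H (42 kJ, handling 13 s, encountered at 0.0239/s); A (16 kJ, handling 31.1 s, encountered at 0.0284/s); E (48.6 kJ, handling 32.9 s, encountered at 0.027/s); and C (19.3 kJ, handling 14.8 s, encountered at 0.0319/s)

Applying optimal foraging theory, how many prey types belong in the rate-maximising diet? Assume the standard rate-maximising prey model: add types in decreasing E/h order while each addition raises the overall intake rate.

3

Rank by E/h (kJ/s): H 3.23, E 1.48, C 1.3, F 0.904, A 0.514. Include each in turn until the next type's E/h falls below the running intake rate.
Rate on top 1: 0.7659. E: 1.48 > 0.7659 → include.
Rate on top 2: 1.053. C: 1.3 > 1.053 → include.
Rate on top 3: 1.098. F: 0.904 < 1.098 → exclude; stop.
Optimal diet: H, E, C — 3 of 5 types.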